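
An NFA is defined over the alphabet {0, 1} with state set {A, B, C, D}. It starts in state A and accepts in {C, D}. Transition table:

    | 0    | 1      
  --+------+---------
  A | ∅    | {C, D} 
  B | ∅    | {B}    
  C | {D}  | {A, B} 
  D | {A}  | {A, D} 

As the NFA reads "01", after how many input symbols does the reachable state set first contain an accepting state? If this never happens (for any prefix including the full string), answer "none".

Start in {A}.
Read '0': {A} → ∅.
The set is empty and remains empty for the remaining 1 symbol.
No reachable set along the way intersects F.

none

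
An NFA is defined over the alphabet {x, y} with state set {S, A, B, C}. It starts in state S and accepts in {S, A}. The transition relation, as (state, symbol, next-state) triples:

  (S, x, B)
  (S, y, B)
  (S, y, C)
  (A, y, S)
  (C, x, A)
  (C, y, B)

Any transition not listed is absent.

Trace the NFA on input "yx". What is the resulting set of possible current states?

Start in {S}.
Read 'y': {S} → {B, C}.
Read 'x': {B, C} → {A}.

{A}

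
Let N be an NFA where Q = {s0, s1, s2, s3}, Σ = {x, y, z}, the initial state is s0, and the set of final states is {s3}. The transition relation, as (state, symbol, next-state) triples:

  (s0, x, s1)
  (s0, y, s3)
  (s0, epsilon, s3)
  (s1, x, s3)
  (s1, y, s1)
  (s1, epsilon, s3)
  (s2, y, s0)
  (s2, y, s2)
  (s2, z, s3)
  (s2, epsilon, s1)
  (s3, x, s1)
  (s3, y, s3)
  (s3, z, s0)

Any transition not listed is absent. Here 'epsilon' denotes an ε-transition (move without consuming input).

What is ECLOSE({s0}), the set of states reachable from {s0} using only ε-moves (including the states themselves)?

{s0, s3}

Begin with {s0}.
ε-move s0 → s3; add s3.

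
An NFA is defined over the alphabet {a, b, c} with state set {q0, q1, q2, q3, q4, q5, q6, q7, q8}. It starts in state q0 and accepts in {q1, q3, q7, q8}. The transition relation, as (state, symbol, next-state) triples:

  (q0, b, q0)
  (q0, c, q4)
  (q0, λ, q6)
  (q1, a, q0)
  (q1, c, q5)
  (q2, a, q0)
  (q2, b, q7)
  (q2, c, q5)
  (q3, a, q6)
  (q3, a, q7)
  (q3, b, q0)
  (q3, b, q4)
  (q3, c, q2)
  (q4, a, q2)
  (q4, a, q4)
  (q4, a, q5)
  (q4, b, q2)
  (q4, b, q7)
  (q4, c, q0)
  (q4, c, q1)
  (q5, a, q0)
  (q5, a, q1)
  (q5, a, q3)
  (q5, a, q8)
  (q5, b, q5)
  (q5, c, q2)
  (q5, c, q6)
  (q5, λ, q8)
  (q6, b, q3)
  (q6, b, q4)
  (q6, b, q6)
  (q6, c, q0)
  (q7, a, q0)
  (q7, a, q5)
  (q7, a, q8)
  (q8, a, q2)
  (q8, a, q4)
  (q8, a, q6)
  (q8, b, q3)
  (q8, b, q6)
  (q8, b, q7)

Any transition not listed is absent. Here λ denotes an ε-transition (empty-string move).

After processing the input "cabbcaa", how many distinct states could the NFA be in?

8

Start: ε-closure({q0}) = {q0, q6}.
Read 'c': {q0, q6} → {q0, q4, q6}.
Read 'a': {q0, q4, q6} → {q2, q4, q5, q8}.
Read 'b': {q2, q4, q5, q8} → {q2, q3, q5, q6, q7, q8}.
Read 'b': {q2, q3, q5, q6, q7, q8} → {q0, q3, q4, q5, q6, q7, q8}.
Read 'c': {q0, q3, q4, q5, q6, q7, q8} → {q0, q1, q2, q4, q6}.
Read 'a': {q0, q1, q2, q4, q6} → {q0, q2, q4, q5, q6, q8}.
Read 'a': {q0, q2, q4, q5, q6, q8} → {q0, q1, q2, q3, q4, q5, q6, q8}.
That set has 8 states.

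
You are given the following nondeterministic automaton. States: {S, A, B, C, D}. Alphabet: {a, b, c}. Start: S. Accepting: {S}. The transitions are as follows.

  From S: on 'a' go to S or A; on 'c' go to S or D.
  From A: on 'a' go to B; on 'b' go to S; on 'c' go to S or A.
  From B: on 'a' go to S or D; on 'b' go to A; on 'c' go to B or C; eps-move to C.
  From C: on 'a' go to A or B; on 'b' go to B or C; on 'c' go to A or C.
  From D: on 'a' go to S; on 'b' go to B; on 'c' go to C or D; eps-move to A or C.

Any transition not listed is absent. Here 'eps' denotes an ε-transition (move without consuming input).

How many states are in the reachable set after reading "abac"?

Start in {S}.
Read 'a': {S} → {S, A}.
Read 'b': {S, A} → {S}.
Read 'a': {S} → {S, A}.
Read 'c': {S, A} → {S, A, C, D}.
That set has 4 states.

4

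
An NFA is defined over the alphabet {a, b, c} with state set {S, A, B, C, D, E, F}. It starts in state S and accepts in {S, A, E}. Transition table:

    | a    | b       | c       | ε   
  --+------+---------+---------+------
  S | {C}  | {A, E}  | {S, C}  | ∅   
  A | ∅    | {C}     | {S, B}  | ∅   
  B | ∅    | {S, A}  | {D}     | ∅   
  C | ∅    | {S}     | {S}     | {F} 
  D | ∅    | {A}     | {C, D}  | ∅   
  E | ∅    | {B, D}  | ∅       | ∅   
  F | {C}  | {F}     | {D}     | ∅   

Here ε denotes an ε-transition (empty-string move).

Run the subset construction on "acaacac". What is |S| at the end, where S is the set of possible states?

Start in {S}.
Read 'a': S→{C}; union {C}; ε-closure = {C, F}.
Read 'c': C→{S}, F→{D}; now {S, D}.
Read 'a': S→{C}, D→∅; union {C}; ε-closure = {C, F}.
Read 'a': C→∅, F→{C}; union {C}; ε-closure = {C, F}.
Read 'c': C→{S}, F→{D}; now {S, D}.
Read 'a': S→{C}, D→∅; union {C}; ε-closure = {C, F}.
Read 'c': C→{S}, F→{D}; now {S, D}.
That set has 2 states.

2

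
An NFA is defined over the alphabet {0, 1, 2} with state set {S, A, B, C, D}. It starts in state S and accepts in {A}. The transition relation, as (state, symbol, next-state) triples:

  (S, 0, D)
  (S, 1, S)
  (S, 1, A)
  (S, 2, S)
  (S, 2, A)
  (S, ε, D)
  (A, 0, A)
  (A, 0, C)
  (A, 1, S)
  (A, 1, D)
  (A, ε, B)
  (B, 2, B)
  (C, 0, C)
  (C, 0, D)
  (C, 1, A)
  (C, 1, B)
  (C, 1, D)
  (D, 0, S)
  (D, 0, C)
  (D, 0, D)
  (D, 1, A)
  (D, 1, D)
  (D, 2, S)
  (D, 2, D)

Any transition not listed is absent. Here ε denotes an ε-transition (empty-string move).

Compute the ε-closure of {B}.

{B}

Begin with {B}.
No ε-moves leave this set, so the closure equals the set itself.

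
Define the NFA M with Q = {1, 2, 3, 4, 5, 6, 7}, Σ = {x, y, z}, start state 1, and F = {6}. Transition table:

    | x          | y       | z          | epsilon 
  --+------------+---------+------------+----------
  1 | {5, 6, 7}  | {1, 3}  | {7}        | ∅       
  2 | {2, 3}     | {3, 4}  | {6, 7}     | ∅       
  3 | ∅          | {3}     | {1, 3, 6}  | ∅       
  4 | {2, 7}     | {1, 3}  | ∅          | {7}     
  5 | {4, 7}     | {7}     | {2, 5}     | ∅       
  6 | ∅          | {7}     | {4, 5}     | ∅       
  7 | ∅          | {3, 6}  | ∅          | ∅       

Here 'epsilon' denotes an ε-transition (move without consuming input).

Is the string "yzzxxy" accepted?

Start in {1}.
Read 'y': {1} → {1, 3}.
Read 'z': {1, 3} → {1, 3, 6, 7}.
Read 'z': {1, 3, 6, 7} → {1, 3, 4, 5, 6, 7}.
Read 'x': {1, 3, 4, 5, 6, 7} → {2, 4, 5, 6, 7}.
Read 'x': {2, 4, 5, 6, 7} → {2, 3, 4, 7}.
Read 'y': {2, 3, 4, 7} → {1, 3, 4, 6, 7}.
The final set {1, 3, 4, 6, 7} contains the accepting state 6.

Yes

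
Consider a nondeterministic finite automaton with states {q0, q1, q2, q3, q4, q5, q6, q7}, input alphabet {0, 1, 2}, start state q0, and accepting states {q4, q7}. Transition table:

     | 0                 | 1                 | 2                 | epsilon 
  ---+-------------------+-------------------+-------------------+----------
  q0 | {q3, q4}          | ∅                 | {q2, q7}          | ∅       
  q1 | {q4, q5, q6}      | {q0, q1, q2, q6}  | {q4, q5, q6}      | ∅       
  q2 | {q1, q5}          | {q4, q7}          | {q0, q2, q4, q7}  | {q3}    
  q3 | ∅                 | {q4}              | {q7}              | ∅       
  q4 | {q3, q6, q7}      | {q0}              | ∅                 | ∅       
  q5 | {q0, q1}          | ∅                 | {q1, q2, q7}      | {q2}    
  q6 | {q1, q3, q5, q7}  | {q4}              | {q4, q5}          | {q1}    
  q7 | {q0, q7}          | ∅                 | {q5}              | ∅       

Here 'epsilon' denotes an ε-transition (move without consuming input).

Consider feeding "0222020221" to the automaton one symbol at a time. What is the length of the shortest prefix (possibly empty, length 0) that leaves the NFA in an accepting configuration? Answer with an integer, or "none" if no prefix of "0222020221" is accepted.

1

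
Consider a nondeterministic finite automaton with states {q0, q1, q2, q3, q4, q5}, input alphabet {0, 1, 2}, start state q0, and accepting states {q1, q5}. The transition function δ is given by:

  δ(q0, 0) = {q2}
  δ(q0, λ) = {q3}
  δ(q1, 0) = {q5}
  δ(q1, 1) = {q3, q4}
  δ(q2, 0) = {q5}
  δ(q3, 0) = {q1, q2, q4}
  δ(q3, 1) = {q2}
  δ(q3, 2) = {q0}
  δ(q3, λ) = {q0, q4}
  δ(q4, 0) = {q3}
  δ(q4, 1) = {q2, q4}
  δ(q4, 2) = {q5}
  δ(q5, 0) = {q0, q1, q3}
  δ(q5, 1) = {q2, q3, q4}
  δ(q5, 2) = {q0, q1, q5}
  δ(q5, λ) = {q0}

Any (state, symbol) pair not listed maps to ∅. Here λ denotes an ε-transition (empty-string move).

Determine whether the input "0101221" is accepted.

Start: ε-closure({q0}) = {q0, q3, q4}.
Read '0': {q0, q3, q4} → {q0, q1, q2, q3, q4}.
Read '1': {q0, q1, q2, q3, q4} → {q0, q2, q3, q4}.
Read '0': {q0, q2, q3, q4} → {q0, q1, q2, q3, q4, q5}.
Read '1': {q0, q1, q2, q3, q4, q5} → {q0, q2, q3, q4}.
Read '2': {q0, q2, q3, q4} → {q0, q3, q4, q5}.
Read '2': {q0, q3, q4, q5} → {q0, q1, q3, q4, q5}.
Read '1': {q0, q1, q3, q4, q5} → {q0, q2, q3, q4}.
The final set {q0, q2, q3, q4} contains no accepting state.

No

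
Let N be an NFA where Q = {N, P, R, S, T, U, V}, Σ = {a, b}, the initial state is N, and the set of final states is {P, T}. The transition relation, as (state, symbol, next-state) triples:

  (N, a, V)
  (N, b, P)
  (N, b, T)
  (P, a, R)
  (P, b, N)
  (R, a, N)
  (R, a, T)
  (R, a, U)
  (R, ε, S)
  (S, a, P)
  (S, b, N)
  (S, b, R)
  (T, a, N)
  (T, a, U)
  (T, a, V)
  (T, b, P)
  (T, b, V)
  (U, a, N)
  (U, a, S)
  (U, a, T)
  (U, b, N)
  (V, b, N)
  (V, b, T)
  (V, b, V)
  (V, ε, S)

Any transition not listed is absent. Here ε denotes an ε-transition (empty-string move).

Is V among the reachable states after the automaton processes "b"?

No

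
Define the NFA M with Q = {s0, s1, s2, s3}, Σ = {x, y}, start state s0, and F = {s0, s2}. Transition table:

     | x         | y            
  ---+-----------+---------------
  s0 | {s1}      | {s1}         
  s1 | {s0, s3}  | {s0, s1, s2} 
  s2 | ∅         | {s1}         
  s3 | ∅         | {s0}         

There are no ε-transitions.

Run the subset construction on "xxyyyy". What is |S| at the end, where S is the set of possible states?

Start in {s0}.
Read 'x': s0→{s1}; now {s1}.
Read 'x': s1→{s0, s3}; now {s0, s3}.
Read 'y': s0→{s1}, s3→{s0}; now {s0, s1}.
Read 'y': s0→{s1}, s1→{s0, s1, s2}; now {s0, s1, s2}.
Read 'y': s0→{s1}, s1→{s0, s1, s2}, s2→{s1}; now {s0, s1, s2}.
Read 'y': s0→{s1}, s1→{s0, s1, s2}, s2→{s1}; now {s0, s1, s2}.
That set has 3 states.

3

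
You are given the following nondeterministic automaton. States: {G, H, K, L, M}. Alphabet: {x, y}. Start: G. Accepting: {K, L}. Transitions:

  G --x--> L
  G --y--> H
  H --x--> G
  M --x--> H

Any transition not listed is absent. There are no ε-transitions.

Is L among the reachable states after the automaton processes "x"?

Yes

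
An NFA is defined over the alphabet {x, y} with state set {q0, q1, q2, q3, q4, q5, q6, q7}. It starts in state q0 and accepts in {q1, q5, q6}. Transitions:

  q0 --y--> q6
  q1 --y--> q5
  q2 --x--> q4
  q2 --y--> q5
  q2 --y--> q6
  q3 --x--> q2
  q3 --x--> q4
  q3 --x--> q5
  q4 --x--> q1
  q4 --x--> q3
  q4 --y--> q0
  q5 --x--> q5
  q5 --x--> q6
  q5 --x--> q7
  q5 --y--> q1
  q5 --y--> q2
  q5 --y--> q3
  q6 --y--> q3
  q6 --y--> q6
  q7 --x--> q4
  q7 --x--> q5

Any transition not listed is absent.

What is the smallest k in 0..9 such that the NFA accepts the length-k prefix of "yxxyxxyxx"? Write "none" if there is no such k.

1

Start in {q0}.
Read 'y': q0→{q6}; now {q6}.
None of the earlier sets intersect F, but {q6} does.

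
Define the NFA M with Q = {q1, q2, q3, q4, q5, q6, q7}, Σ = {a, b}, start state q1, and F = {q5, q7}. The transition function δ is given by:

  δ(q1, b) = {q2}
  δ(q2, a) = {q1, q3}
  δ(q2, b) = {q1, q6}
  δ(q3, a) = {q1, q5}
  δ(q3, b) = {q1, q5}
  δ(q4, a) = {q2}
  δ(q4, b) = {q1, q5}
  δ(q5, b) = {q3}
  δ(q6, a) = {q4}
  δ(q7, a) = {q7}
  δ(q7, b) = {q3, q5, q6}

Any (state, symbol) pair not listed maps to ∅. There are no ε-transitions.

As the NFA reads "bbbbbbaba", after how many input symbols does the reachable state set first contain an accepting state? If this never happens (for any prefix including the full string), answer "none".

Start in {q1}.
Read 'b': q1→{q2}; now {q2}.
Read 'b': q2→{q1, q6}; now {q1, q6}.
Read 'b': q1→{q2}, q6→∅; now {q2}.
Read 'b': q2→{q1, q6}; now {q1, q6}.
Read 'b': q1→{q2}, q6→∅; now {q2}.
Read 'b': q2→{q1, q6}; now {q1, q6}.
Read 'a': q1→∅, q6→{q4}; now {q4}.
Read 'b': q4→{q1, q5}; now {q1, q5}.
None of the earlier sets intersect F, but {q1, q5} does.

8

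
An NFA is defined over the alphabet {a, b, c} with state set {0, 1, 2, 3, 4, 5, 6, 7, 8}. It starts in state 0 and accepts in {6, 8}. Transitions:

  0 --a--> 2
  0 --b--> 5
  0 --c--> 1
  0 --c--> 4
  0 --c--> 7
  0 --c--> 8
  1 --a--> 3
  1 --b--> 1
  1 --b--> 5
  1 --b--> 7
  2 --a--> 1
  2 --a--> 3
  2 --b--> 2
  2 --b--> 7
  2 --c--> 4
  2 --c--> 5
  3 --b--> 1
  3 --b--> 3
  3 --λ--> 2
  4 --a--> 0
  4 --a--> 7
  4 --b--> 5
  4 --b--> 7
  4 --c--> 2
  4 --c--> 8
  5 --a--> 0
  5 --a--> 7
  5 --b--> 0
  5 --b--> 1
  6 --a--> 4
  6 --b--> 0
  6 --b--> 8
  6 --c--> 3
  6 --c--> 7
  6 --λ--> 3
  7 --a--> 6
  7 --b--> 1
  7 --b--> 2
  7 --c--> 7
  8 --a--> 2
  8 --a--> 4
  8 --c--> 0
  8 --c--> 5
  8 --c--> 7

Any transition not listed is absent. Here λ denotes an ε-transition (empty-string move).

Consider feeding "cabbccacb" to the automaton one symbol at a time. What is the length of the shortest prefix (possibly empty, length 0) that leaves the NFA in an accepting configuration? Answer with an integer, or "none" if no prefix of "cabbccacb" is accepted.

1

Start in {0}.
Read 'c': {0} → {1, 4, 7, 8}.
None of the earlier sets intersect F, but {1, 4, 7, 8} does.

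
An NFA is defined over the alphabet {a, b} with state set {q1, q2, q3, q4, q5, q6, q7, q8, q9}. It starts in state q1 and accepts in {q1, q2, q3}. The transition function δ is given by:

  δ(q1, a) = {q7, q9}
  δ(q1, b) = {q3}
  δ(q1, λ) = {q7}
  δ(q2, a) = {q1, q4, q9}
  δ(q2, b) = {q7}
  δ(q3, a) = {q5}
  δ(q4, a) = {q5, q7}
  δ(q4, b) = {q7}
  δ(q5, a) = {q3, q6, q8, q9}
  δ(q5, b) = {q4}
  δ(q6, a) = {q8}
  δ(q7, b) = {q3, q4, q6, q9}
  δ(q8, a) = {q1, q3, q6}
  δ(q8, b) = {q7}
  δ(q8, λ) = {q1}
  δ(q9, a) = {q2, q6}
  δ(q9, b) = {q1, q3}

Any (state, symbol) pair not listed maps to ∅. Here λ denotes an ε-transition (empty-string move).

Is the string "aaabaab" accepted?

Yes

Start: ε-closure({q1}) = {q1, q7}.
Read 'a': q1→{q7, q9}, q7→∅; now {q7, q9}.
Read 'a': q7→∅, q9→{q2, q6}; now {q2, q6}.
Read 'a': q2→{q1, q4, q9}, q6→{q8}; union {q1, q4, q8, q9}; ε-closure = {q1, q4, q7, q8, q9}.
Read 'b': q1→{q3}, q4→{q7}, q7→{q3, q4, q6, q9}, q8→{q7}, q9→{q1, q3}; now {q1, q3, q4, q6, q7, q9}.
Read 'a': q1→{q7, q9}, q3→{q5}, q4→{q5, q7}, q6→{q8}, q7→∅, q9→{q2, q6}; union {q2, q5, q6, q7, q8, q9}; ε-closure = {q1, q2, q5, q6, q7, q8, q9}.
Read 'a': q1→{q7, q9}, q2→{q1, q4, q9}, q5→{q3, q6, q8, q9}, q6→{q8}, q7→∅, q8→{q1, q3, q6}, q9→{q2, q6}; now {q1, q2, q3, q4, q6, q7, q8, q9}.
Read 'b': q1→{q3}, q2→{q7}, q3→∅, q4→{q7}, q6→∅, q7→{q3, q4, q6, q9}, q8→{q7}, q9→{q1, q3}; now {q1, q3, q4, q6, q7, q9}.
The final set {q1, q3, q4, q6, q7, q9} contains the accepting states q1, q3.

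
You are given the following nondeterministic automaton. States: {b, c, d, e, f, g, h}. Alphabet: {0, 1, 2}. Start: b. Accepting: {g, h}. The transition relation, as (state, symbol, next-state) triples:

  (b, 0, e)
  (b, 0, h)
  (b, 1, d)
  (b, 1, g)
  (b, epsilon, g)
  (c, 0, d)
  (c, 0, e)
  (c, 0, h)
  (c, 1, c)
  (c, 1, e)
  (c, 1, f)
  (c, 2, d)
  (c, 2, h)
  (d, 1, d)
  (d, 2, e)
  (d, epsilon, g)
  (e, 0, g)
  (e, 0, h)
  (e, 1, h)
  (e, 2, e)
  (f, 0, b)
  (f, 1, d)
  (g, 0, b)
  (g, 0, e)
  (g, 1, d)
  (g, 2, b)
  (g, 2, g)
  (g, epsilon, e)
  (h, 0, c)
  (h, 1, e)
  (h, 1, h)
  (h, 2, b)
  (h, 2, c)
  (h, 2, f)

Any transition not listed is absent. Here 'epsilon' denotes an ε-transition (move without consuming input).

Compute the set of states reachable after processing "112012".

{b, c, e, f, g}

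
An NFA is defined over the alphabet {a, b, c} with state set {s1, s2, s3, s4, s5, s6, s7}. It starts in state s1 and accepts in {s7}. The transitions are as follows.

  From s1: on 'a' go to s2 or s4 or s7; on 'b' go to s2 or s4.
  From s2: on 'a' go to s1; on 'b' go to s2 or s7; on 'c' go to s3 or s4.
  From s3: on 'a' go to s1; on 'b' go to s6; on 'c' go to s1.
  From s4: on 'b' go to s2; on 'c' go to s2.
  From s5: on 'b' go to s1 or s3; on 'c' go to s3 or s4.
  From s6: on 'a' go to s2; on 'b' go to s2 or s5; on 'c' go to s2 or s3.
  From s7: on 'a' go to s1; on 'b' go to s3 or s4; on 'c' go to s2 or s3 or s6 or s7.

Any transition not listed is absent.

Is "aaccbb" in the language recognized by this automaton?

No

Start in {s1}.
Read 'a': {s1} → {s2, s4, s7}.
Read 'a': {s2, s4, s7} → {s1}.
Read 'c': {s1} → ∅.
The set is empty and remains empty for the remaining 3 symbols.
The final set ∅ contains no accepting state.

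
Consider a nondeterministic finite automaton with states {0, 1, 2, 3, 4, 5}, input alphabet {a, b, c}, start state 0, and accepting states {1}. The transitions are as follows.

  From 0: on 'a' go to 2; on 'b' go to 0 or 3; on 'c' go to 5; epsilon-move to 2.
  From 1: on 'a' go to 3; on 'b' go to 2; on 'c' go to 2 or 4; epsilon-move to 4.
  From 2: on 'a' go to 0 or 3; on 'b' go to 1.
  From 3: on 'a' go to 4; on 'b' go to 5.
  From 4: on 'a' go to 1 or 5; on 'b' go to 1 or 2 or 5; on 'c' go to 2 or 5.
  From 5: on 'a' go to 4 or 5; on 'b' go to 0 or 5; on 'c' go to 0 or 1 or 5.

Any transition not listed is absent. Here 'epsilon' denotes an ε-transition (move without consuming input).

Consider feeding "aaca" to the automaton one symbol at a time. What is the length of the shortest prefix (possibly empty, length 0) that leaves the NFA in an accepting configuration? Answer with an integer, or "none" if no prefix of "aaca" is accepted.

Start: ε-closure({0}) = {0, 2}.
Read 'a': 0→{2}, 2→{0, 3}; now {0, 2, 3}.
Read 'a': 0→{2}, 2→{0, 3}, 3→{4}; now {0, 2, 3, 4}.
Read 'c': 0→{5}, 2→∅, 3→∅, 4→{2, 5}; now {2, 5}.
Read 'a': 2→{0, 3}, 5→{4, 5}; union {0, 3, 4, 5}; ε-closure = {0, 2, 3, 4, 5}.
No reachable set along the way intersects F.

none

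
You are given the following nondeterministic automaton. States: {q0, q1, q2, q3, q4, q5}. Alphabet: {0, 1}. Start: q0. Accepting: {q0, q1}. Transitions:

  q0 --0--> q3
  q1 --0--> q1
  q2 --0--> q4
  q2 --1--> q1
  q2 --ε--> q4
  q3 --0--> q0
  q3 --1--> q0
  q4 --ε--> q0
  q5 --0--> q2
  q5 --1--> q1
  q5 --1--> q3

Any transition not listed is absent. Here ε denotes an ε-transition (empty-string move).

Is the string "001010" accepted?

Start in {q0}.
Read '0': q0→{q3}; now {q3}.
Read '0': q3→{q0}; now {q0}.
Read '1': q0→∅; now ∅.
The set is empty and remains empty for the remaining 3 symbols.
The final set ∅ contains no accepting state.

No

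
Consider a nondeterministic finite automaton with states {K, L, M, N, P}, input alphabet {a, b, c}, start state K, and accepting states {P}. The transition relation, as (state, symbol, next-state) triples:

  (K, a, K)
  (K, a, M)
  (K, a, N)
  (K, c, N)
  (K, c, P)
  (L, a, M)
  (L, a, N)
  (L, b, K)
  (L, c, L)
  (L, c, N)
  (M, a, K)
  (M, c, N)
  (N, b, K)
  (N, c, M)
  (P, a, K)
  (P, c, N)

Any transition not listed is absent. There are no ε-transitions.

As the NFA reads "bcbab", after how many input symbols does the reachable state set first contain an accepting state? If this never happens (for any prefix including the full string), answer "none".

none

Start in {K}.
Read 'b': {K} → ∅.
The set is empty and remains empty for the remaining 4 symbols.
No reachable set along the way intersects F.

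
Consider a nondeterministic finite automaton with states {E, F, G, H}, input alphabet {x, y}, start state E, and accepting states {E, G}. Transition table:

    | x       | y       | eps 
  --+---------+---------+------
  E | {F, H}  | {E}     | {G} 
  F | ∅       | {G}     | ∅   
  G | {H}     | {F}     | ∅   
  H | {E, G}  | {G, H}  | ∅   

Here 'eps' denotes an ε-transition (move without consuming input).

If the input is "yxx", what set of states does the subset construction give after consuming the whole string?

Start: ε-closure({E}) = {E, G}.
Read 'y': {E, G} → {E, F, G}.
Read 'x': {E, F, G} → {F, H}.
Read 'x': {F, H} → {E, G}.

{E, G}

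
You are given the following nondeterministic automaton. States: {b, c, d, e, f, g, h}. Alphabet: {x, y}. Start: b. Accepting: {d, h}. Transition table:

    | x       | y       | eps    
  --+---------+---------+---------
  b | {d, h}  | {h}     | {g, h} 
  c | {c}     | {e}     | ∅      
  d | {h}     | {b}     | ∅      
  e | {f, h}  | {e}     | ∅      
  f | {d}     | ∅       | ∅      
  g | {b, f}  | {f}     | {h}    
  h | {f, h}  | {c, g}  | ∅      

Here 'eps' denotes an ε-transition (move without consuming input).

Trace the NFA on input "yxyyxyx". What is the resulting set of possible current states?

{b, c, d, f, g, h}

Start: ε-closure({b}) = {b, g, h}.
Read 'y': b→{h}, g→{f}, h→{c, g}; now {c, f, g, h}.
Read 'x': c→{c}, f→{d}, g→{b, f}, h→{f, h}; union {b, c, d, f, h}; ε-closure = {b, c, d, f, g, h}.
Read 'y': b→{h}, c→{e}, d→{b}, f→∅, g→{f}, h→{c, g}; now {b, c, e, f, g, h}.
Read 'y': b→{h}, c→{e}, e→{e}, f→∅, g→{f}, h→{c, g}; now {c, e, f, g, h}.
Read 'x': c→{c}, e→{f, h}, f→{d}, g→{b, f}, h→{f, h}; union {b, c, d, f, h}; ε-closure = {b, c, d, f, g, h}.
Read 'y': b→{h}, c→{e}, d→{b}, f→∅, g→{f}, h→{c, g}; now {b, c, e, f, g, h}.
Read 'x': b→{d, h}, c→{c}, e→{f, h}, f→{d}, g→{b, f}, h→{f, h}; union {b, c, d, f, h}; ε-closure = {b, c, d, f, g, h}.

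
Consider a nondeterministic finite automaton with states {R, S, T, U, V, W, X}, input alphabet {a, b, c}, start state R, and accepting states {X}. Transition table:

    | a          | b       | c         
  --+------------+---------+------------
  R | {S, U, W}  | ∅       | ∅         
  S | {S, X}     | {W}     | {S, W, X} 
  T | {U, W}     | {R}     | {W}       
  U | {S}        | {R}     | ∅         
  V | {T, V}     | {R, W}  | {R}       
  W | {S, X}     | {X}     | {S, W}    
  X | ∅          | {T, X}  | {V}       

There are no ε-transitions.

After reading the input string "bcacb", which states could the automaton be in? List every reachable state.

Start in {R}.
Read 'b': {R} → ∅.
The set is empty and remains empty for the remaining 4 symbols.

∅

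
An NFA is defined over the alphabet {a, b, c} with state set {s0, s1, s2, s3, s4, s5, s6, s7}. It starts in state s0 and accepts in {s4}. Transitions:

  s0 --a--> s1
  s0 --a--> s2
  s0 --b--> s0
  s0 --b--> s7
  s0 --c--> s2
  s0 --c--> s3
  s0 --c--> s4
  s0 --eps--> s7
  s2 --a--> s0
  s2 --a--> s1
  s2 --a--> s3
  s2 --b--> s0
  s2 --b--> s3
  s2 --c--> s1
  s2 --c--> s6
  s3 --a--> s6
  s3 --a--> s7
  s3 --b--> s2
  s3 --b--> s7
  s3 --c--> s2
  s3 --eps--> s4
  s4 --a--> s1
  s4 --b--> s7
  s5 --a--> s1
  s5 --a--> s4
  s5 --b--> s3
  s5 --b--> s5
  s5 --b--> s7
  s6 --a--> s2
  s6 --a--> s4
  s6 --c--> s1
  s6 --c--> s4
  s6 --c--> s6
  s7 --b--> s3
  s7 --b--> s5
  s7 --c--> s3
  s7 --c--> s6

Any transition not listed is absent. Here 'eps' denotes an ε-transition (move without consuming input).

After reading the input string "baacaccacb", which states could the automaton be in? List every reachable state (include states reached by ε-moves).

{s0, s2, s3, s4, s7}

Start: ε-closure({s0}) = {s0, s7}.
Read 'b': {s0, s7} → {s0, s3, s4, s5, s7}.
Read 'a': {s0, s3, s4, s5, s7} → {s1, s2, s4, s6, s7}.
Read 'a': {s1, s2, s4, s6, s7} → {s0, s1, s2, s3, s4, s7}.
Read 'c': {s0, s1, s2, s3, s4, s7} → {s1, s2, s3, s4, s6}.
Read 'a': {s1, s2, s3, s4, s6} → {s0, s1, s2, s3, s4, s6, s7}.
Read 'c': {s0, s1, s2, s3, s4, s6, s7} → {s1, s2, s3, s4, s6}.
Read 'c': {s1, s2, s3, s4, s6} → {s1, s2, s4, s6}.
Read 'a': {s1, s2, s4, s6} → {s0, s1, s2, s3, s4, s7}.
Read 'c': {s0, s1, s2, s3, s4, s7} → {s1, s2, s3, s4, s6}.
Read 'b': {s1, s2, s3, s4, s6} → {s0, s2, s3, s4, s7}.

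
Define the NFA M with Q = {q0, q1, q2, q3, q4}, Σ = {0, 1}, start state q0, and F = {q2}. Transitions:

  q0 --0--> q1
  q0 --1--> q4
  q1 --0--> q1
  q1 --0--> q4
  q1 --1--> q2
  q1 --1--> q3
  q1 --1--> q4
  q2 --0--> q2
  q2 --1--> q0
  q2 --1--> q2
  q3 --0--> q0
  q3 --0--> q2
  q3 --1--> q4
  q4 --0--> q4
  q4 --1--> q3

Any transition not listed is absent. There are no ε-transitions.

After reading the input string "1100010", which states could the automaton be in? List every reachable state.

{q0, q1, q2, q4}

Start in {q0}.
Read '1': {q0} → {q4}.
Read '1': {q4} → {q3}.
Read '0': {q3} → {q0, q2}.
Read '0': {q0, q2} → {q1, q2}.
Read '0': {q1, q2} → {q1, q2, q4}.
Read '1': {q1, q2, q4} → {q0, q2, q3, q4}.
Read '0': {q0, q2, q3, q4} → {q0, q1, q2, q4}.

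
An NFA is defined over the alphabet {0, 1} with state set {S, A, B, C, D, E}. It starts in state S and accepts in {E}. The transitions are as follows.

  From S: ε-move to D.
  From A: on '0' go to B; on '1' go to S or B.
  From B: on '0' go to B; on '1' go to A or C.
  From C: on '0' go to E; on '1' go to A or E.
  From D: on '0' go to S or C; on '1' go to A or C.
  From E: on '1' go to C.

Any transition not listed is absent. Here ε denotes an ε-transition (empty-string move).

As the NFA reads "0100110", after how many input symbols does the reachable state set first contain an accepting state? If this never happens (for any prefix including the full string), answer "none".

2

Start: ε-closure({S}) = {S, D}.
Read '0': {S, D} → {S, C, D}.
Read '1': {S, C, D} → {A, C, E}.
None of the earlier sets intersect F, but {A, C, E} does.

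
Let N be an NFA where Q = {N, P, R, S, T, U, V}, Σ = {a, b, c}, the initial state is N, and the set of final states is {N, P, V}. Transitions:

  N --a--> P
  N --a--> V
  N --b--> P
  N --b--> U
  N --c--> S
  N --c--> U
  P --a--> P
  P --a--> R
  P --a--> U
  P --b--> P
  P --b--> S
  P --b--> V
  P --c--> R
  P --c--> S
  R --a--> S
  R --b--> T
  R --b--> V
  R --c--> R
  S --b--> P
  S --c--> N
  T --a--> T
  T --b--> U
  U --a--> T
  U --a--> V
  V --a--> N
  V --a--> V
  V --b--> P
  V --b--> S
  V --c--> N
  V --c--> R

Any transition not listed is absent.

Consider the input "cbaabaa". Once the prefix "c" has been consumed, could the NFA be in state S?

Start in {N}.
Read 'c': {N} → {S, U}.
State S is in {S, U}.

Yes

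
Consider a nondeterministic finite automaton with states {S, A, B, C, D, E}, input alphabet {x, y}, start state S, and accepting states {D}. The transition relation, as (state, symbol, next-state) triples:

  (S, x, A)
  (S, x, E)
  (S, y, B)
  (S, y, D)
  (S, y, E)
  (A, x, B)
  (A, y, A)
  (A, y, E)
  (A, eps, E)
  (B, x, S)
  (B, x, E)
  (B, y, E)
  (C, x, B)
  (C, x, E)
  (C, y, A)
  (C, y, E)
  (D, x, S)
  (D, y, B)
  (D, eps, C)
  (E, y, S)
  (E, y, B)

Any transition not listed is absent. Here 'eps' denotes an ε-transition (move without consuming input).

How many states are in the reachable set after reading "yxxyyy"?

6

Start in {S}.
Read 'y': {S} → {B, C, D, E}.
Read 'x': {B, C, D, E} → {S, B, E}.
Read 'x': {S, B, E} → {S, A, E}.
Read 'y': {S, A, E} → {S, A, B, C, D, E}.
Read 'y': {S, A, B, C, D, E} → {S, A, B, C, D, E}.
Read 'y': {S, A, B, C, D, E} → {S, A, B, C, D, E}.
That set has 6 states.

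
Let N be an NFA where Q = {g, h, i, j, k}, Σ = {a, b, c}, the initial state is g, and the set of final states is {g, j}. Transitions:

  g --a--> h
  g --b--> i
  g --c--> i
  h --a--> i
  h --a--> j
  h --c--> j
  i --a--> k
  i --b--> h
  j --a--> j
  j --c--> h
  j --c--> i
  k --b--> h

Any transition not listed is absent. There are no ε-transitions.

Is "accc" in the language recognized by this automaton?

Yes

Start in {g}.
Read 'a': g→{h}; now {h}.
Read 'c': h→{j}; now {j}.
Read 'c': j→{h, i}; now {h, i}.
Read 'c': h→{j}, i→∅; now {j}.
The final set {j} contains the accepting state j.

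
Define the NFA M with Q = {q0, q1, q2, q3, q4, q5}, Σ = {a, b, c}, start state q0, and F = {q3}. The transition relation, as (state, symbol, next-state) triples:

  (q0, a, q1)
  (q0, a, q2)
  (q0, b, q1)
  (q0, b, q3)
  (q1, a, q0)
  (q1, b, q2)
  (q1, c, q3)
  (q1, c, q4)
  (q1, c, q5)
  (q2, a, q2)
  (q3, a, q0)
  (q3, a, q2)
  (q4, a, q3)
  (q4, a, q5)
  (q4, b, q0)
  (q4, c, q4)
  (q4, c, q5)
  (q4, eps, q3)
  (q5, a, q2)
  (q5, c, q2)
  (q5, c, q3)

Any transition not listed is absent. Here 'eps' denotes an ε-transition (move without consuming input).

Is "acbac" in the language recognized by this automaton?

Yes

Start in {q0}.
Read 'a': q0→{q1, q2}; now {q1, q2}.
Read 'c': q1→{q3, q4, q5}, q2→∅; now {q3, q4, q5}.
Read 'b': q3→∅, q4→{q0}, q5→∅; now {q0}.
Read 'a': q0→{q1, q2}; now {q1, q2}.
Read 'c': q1→{q3, q4, q5}, q2→∅; now {q3, q4, q5}.
The final set {q3, q4, q5} contains the accepting state q3.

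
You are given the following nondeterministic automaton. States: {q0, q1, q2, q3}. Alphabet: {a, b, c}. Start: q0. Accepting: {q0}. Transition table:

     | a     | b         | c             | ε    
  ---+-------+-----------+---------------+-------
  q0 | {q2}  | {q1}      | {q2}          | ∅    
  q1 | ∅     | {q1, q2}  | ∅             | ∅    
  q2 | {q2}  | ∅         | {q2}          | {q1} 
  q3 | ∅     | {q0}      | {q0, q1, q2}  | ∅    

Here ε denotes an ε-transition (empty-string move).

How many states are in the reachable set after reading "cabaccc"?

Start in {q0}.
Read 'c': {q0} → {q1, q2}.
Read 'a': {q1, q2} → {q1, q2}.
Read 'b': {q1, q2} → {q1, q2}.
Read 'a': {q1, q2} → {q1, q2}.
Read 'c': {q1, q2} → {q1, q2}.
Read 'c': {q1, q2} → {q1, q2}.
Read 'c': {q1, q2} → {q1, q2}.
That set has 2 states.

2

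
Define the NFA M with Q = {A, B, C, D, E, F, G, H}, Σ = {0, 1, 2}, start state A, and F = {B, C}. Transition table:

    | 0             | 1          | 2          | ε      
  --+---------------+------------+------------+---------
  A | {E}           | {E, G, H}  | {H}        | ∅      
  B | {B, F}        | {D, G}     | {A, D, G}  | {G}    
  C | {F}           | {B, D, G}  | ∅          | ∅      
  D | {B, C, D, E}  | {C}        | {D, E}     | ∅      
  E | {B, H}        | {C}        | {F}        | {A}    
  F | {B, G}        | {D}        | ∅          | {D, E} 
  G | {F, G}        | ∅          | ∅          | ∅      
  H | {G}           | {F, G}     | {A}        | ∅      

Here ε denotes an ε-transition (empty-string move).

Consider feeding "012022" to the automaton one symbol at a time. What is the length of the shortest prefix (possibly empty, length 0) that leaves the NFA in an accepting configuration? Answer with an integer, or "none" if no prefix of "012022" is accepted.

Start in {A}.
Read '0': {A} → {A, E}.
Read '1': {A, E} → {A, C, E, G, H}.
None of the earlier sets intersect F, but {A, C, E, G, H} does.

2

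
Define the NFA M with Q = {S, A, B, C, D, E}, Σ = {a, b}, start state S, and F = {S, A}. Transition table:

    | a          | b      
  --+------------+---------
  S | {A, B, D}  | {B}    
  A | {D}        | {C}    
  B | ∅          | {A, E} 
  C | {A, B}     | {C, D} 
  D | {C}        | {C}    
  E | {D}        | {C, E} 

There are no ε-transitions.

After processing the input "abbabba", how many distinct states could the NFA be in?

4

Start in {S}.
Read 'a': S→{A, B, D}; now {A, B, D}.
Read 'b': A→{C}, B→{A, E}, D→{C}; now {A, C, E}.
Read 'b': A→{C}, C→{C, D}, E→{C, E}; now {C, D, E}.
Read 'a': C→{A, B}, D→{C}, E→{D}; now {A, B, C, D}.
Read 'b': A→{C}, B→{A, E}, C→{C, D}, D→{C}; now {A, C, D, E}.
Read 'b': A→{C}, C→{C, D}, D→{C}, E→{C, E}; now {C, D, E}.
Read 'a': C→{A, B}, D→{C}, E→{D}; now {A, B, C, D}.
That set has 4 states.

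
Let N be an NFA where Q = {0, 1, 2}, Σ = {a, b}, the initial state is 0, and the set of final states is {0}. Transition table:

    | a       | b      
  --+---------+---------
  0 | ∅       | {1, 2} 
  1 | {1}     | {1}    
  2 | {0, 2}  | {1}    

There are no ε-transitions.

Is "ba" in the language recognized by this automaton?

Yes

Start in {0}.
Read 'b': 0→{1, 2}; now {1, 2}.
Read 'a': 1→{1}, 2→{0, 2}; now {0, 1, 2}.
The final set {0, 1, 2} contains the accepting state 0.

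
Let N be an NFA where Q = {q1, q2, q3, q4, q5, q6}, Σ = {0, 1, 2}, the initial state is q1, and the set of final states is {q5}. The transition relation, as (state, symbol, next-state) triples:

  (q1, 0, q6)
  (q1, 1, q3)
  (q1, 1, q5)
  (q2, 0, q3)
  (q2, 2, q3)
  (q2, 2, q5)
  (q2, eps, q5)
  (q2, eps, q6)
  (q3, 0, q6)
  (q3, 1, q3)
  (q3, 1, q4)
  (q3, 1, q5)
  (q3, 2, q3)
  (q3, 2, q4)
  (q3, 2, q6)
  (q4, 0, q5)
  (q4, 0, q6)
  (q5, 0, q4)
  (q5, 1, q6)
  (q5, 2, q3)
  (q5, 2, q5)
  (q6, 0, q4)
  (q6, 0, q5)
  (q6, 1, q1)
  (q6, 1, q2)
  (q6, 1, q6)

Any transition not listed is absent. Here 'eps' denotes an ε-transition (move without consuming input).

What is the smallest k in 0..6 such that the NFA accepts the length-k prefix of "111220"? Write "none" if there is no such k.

1

Start in {q1}.
Read '1': q1→{q3, q5}; now {q3, q5}.
None of the earlier sets intersect F, but {q3, q5} does.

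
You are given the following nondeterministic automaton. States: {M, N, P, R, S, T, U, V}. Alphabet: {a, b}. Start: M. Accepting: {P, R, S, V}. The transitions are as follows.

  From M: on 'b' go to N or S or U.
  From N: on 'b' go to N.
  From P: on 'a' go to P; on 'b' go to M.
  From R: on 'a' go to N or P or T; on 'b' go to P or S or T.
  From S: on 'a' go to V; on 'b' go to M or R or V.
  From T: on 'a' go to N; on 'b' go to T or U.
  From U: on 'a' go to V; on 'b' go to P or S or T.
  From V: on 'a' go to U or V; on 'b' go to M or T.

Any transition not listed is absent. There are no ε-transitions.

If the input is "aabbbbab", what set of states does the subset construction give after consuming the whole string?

∅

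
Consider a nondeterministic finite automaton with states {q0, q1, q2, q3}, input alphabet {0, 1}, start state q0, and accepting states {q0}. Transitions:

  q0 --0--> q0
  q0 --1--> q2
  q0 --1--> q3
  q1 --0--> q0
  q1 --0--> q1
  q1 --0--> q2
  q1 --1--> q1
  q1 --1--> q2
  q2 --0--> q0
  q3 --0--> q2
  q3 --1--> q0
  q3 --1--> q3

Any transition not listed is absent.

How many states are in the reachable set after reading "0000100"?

1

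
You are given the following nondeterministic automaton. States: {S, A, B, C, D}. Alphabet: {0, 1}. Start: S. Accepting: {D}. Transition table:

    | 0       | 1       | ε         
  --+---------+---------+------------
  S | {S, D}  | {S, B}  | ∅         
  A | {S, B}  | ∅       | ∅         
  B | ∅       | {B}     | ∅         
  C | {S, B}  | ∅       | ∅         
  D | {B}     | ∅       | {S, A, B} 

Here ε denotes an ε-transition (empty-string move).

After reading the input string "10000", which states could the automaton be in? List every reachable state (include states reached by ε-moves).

Start in {S}.
Read '1': S→{S, B}; now {S, B}.
Read '0': S→{S, D}, B→∅; union {S, D}; ε-closure = {S, A, B, D}.
Read '0': S→{S, D}, A→{S, B}, B→∅, D→{B}; union {S, B, D}; ε-closure = {S, A, B, D}.
Read '0': S→{S, D}, A→{S, B}, B→∅, D→{B}; union {S, B, D}; ε-closure = {S, A, B, D}.
Read '0': S→{S, D}, A→{S, B}, B→∅, D→{B}; union {S, B, D}; ε-closure = {S, A, B, D}.

{S, A, B, D}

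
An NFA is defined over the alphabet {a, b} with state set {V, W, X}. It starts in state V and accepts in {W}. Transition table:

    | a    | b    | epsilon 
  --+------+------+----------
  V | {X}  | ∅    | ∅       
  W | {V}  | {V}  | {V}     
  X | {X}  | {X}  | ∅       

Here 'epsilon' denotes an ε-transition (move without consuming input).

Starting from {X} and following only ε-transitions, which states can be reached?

{X}

Begin with {X}.
No ε-moves leave this set, so the closure equals the set itself.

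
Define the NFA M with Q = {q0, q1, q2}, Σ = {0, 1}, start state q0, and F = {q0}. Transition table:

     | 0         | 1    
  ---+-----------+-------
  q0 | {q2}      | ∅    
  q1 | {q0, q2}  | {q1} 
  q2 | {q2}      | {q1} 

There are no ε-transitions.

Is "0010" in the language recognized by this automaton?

Start in {q0}.
Read '0': q0→{q2}; now {q2}.
Read '0': q2→{q2}; now {q2}.
Read '1': q2→{q1}; now {q1}.
Read '0': q1→{q0, q2}; now {q0, q2}.
The final set {q0, q2} contains the accepting state q0.

Yes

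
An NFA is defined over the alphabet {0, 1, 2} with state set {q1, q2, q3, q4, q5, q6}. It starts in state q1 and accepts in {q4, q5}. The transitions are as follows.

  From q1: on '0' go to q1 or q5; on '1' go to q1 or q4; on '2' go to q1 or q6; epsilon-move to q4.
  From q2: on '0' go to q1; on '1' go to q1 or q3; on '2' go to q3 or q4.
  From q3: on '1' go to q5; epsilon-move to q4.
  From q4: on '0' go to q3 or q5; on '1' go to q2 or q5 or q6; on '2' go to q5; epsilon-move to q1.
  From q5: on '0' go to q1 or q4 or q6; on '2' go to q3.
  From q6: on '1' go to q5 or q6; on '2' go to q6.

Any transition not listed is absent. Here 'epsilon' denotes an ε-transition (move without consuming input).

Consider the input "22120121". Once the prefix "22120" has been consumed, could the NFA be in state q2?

Start: ε-closure({q1}) = {q1, q4}.
Read '2': {q1, q4} → {q1, q4, q5, q6}.
Read '2': {q1, q4, q5, q6} → {q1, q3, q4, q5, q6}.
Read '1': {q1, q3, q4, q5, q6} → {q1, q2, q4, q5, q6}.
Read '2': {q1, q2, q4, q5, q6} → {q1, q3, q4, q5, q6}.
Read '0': {q1, q3, q4, q5, q6} → {q1, q3, q4, q5, q6}.
State q2 is not in {q1, q3, q4, q5, q6}.

No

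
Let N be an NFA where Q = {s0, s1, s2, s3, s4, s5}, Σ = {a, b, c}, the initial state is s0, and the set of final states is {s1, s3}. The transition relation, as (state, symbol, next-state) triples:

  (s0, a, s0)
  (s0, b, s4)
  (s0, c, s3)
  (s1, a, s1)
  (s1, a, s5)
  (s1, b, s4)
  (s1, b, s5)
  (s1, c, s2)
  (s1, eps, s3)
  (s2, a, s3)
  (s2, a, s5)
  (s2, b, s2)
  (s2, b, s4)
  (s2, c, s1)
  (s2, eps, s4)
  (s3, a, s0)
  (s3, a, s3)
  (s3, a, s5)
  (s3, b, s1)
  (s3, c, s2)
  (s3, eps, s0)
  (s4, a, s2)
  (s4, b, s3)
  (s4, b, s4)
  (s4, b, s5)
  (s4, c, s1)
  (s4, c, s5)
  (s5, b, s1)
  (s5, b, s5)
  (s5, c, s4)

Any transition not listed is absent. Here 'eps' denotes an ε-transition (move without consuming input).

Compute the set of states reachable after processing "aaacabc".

{s0, s1, s2, s3, s4, s5}

Start in {s0}.
Read 'a': {s0} → {s0}.
Read 'a': {s0} → {s0}.
Read 'a': {s0} → {s0}.
Read 'c': {s0} → {s0, s3}.
Read 'a': {s0, s3} → {s0, s3, s5}.
Read 'b': {s0, s3, s5} → {s0, s1, s3, s4, s5}.
Read 'c': {s0, s1, s3, s4, s5} → {s0, s1, s2, s3, s4, s5}.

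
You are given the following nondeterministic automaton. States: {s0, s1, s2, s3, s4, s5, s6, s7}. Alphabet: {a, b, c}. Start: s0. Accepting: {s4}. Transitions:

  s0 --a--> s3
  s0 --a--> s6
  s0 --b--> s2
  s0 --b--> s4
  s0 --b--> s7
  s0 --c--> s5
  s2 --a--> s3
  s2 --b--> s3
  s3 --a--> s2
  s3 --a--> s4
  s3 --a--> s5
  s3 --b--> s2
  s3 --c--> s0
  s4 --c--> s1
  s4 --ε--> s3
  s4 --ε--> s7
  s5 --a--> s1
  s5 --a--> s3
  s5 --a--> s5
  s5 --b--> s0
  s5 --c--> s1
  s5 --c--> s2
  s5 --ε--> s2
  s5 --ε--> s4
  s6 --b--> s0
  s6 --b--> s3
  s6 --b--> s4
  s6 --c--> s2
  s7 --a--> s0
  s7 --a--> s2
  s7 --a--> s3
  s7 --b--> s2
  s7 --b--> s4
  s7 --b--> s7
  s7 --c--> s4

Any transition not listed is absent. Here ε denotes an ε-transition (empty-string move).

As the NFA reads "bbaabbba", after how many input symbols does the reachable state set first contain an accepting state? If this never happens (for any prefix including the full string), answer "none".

1

Start in {s0}.
Read 'b': s0→{s2, s4, s7}; union {s2, s4, s7}; ε-closure = {s2, s3, s4, s7}.
None of the earlier sets intersect F, but {s2, s3, s4, s7} does.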